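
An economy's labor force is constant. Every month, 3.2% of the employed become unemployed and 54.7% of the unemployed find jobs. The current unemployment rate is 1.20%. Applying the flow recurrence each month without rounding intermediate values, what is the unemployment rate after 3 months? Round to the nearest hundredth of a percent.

With a fixed labor force, u_{t+1} = u_t + s·(1−u_t) − f·u_t = u_t·(1−s−f) + s.
Here 1−s−f = 0.421 and s = 0.032.
u_1 = 0.012000 × 0.421 + 0.032 = 0.037052.
u_2 = 0.037052 × 0.421 + 0.032 = 0.047599.
u_3 = 0.047599 × 0.421 + 0.032 = 0.052039.

Unemployment rate after three months ≈ 5.20%.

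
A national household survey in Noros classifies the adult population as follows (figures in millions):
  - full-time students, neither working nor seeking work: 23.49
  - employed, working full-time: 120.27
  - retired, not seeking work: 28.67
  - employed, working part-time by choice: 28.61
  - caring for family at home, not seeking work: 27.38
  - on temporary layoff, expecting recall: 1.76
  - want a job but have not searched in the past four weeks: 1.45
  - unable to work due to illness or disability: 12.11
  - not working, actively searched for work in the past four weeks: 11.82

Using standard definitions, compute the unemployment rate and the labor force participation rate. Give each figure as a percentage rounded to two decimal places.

Employed = 120.27 + 28.61 = 148.88 million.
Unemployed = 1.76 + 11.82 = 13.58 million (jobless and actively searching, or on temporary layoff).
Labor force = 148.88 + 13.58 = 162.46 million.
Not in labor force = 23.49 + 28.67 + 27.38 + 1.45 + 12.11 = 93.10 million (those not working and not actively searching are outside the labor force — including those who want a job but have given up searching).
Civilian working-age population = 162.46 + 93.10 = 255.56 million.
Unemployment rate = 13.58 / 162.46 = 8.36%.
Labor force participation rate = 162.46 / 255.56 = 63.57%.

Unemployment rate ≈ 8.36%; labor force participation rate ≈ 63.57%.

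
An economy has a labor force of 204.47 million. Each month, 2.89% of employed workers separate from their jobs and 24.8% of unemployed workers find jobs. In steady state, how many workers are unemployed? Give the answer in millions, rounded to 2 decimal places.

About 21.34 million are unemployed in steady state.

Steady-state unemployment rate u* = s/(s+f) = 2.89/(2.89+24.8) = 0.104370.
Unemployed = u* × labor force = 0.104370 × 204.47 ≈ 21.34 million.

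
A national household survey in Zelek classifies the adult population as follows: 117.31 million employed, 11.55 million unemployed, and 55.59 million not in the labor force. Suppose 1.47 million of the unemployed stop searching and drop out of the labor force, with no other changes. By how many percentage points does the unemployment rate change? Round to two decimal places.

The unemployment rate changes by −1.05 percentage points.

Initially, labor force = 117.31 + 11.55 = 128.86 million, so u = 11.55/128.86 = 8.96%.
After the change, unemployed and labor force both fall by 1.47 → E = 117.31, U = 10.08, labor force = 127.39 million.
New unemployment rate = 10.08 / 127.39 = 7.91%.
Change = 7.91% − 8.96% = −1.05 percentage points.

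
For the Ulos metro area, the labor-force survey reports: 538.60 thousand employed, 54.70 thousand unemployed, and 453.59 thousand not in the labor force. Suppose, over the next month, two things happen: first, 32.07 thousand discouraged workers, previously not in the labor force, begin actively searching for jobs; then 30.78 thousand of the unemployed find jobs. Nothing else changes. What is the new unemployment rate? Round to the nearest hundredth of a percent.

New unemployment rate ≈ 8.95%.

Initially, labor force = 538.60 + 54.70 = 593.30 thousand, so u = 54.70/593.30 = 9.22%.
After the first change, unemployed and labor force both rise by 32.07 → E = 538.60, U = 86.77, labor force = 625.37 thousand.
After the second change, unemployed falls and employed rises by 30.78; labor force unchanged → E = 569.38, U = 55.99, labor force = 625.37 thousand.
New unemployment rate = 55.99 / 625.37 = 8.95%.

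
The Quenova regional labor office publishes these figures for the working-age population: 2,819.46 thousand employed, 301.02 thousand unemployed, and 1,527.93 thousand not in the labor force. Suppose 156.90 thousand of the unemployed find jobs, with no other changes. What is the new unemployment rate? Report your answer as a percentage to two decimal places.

New unemployment rate ≈ 4.62%.

Initially, labor force = 2,819.46 + 301.02 = 3,120.48 thousand, so u = 301.02/3,120.48 = 9.65%.
After the change, unemployed falls and employed rises by 156.90; labor force unchanged → E = 2,976.36, U = 144.12, labor force = 3,120.48 thousand.
New unemployment rate = 144.12 / 3,120.48 = 4.62%.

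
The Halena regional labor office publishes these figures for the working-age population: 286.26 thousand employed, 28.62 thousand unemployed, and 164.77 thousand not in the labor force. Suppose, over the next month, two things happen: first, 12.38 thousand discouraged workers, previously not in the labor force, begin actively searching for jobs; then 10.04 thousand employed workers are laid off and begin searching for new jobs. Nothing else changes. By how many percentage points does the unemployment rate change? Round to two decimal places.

The unemployment rate changes by +6.51 percentage points.

Initially, labor force = 286.26 + 28.62 = 314.88 thousand, so u = 28.62/314.88 = 9.09%.
After the first change, unemployed and labor force both rise by 12.38 → E = 286.26, U = 41.00, labor force = 327.26 thousand.
After the second change, employed falls and unemployed rises by 10.04; labor force unchanged → E = 276.22, U = 51.04, labor force = 327.26 thousand.
New unemployment rate = 51.04 / 327.26 = 15.60%.
Change = 15.60% − 9.09% = +6.51 percentage points.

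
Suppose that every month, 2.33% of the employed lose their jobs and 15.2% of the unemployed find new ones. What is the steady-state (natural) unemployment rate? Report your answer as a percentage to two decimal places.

At steady state the flows balance: s·E = f·U, so U/(E+U) = s/(s+f).
u* = 2.33 / (2.33 + 15.2) = 2.33 / 17.53 = 13.29%.

Steady-state unemployment rate ≈ 13.29%.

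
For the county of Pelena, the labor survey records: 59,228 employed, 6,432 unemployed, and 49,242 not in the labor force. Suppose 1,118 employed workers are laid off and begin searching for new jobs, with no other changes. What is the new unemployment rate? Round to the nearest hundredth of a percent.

Initially, labor force = 59,228 + 6,432 = 65,660, so u = 6,432/65,660 = 9.80%.
After the change, employed falls and unemployed rises by 1,118; labor force unchanged → E = 58,110, U = 7,550, labor force = 65,660.
New unemployment rate = 7,550 / 65,660 = 11.50%.

New unemployment rate ≈ 11.50%.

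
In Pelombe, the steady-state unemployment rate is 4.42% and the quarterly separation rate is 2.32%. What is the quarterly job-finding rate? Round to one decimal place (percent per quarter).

From u* = s/(s+f): f = s·(1−u)/u.
f = 2.32 × (1 − 0.0442) / 0.0442 = 2.2175 / 0.0442 ≈ 50.2% per quarter.

Job-finding rate ≈ 50.2% per quarter.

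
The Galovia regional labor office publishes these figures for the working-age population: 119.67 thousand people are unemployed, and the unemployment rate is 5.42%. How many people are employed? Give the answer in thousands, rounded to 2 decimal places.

Labor force = U / u = 119.67 / 0.0542 ≈ 2,207.93 thousand.
Employed = labor force − unemployed = 2,207.93 − 119.67 = 2,088.26 thousand.

About 2,088.26 thousand are employed.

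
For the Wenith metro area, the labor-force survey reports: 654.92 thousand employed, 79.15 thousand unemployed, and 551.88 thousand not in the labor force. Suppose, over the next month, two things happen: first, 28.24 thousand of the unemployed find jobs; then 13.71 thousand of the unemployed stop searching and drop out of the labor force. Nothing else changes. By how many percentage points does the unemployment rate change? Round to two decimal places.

Initially, labor force = 654.92 + 79.15 = 734.07 thousand, so u = 79.15/734.07 = 10.78%.
After the first change, unemployed falls and employed rises by 28.24; labor force unchanged → E = 683.16, U = 50.91, labor force = 734.07 thousand.
After the second change, unemployed and labor force both fall by 13.71 → E = 683.16, U = 37.20, labor force = 720.36 thousand.
New unemployment rate = 37.20 / 720.36 = 5.16%.
Change = 5.16% − 10.78% = −5.62 percentage points.

The unemployment rate changes by −5.62 percentage points.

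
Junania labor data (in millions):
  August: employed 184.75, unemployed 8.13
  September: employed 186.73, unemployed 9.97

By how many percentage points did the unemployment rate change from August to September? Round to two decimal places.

August: labor force = 184.75 + 8.13 = 192.88; u = 8.13/192.88 = 4.22%.
September: labor force = 186.73 + 9.97 = 196.70; u = 9.97/196.70 = 5.07%.
Change = 5.07% − 4.22% = +0.85 pp.

The unemployment rate changed by +0.85 percentage points.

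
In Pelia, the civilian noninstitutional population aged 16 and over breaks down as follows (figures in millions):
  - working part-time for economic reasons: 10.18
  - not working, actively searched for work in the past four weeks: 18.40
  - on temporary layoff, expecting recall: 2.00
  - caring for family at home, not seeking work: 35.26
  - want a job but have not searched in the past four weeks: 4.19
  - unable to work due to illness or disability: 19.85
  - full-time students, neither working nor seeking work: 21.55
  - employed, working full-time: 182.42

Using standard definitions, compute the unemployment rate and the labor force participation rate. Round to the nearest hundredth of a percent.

Employed = 10.18 + 182.42 = 192.60 million (anyone who worked, including part-time for economic reasons, counts as employed).
Unemployed = 18.40 + 2.00 = 20.40 million (jobless and actively searching, or on temporary layoff).
Labor force = 192.60 + 20.40 = 213.00 million.
Not in labor force = 35.26 + 4.19 + 19.85 + 21.55 = 80.85 million (those not working and not actively searching are outside the labor force — including those who want a job but have given up searching).
Civilian working-age population = 213.00 + 80.85 = 293.85 million.
Unemployment rate = 20.40 / 213.00 = 9.58%.
Labor force participation rate = 213.00 / 293.85 = 72.49%.

Unemployment rate ≈ 9.58%; labor force participation rate ≈ 72.49%.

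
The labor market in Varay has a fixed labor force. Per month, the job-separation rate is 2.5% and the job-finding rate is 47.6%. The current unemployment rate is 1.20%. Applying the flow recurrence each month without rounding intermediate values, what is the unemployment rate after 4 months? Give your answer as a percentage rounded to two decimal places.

With a fixed labor force, u_{t+1} = u_t + s·(1−u_t) − f·u_t = u_t·(1−s−f) + s.
Here 1−s−f = 0.499 and s = 0.025.
u_1 = 0.012000 × 0.499 + 0.025 = 0.030988.
u_2 = 0.030988 × 0.499 + 0.025 = 0.040463.
u_3 = 0.040463 × 0.499 + 0.025 = 0.045191.
u_4 = 0.045191 × 0.499 + 0.025 = 0.047550.

Unemployment rate after four months ≈ 4.76%.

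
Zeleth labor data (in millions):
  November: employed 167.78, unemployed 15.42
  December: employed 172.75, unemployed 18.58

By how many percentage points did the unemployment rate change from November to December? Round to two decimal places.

November: labor force = 167.78 + 15.42 = 183.20; u = 15.42/183.20 = 8.42%.
December: labor force = 172.75 + 18.58 = 191.33; u = 18.58/191.33 = 9.71%.
Change = 9.71% − 8.42% = +1.29 pp.

The unemployment rate changed by +1.29 percentage points.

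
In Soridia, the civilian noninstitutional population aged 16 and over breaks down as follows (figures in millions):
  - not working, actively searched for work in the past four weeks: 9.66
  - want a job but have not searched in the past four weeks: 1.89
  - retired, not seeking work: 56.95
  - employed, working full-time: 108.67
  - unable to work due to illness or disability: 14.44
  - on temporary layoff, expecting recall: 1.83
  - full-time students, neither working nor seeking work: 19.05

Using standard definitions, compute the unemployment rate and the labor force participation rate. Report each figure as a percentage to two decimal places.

Unemployment rate ≈ 9.56%; labor force participation rate ≈ 56.55%.

Employed = 108.67 million.
Unemployed = 9.66 + 1.83 = 11.49 million (jobless and actively searching, or on temporary layoff).
Labor force = 108.67 + 11.49 = 120.16 million.
Not in labor force = 1.89 + 56.95 + 14.44 + 19.05 = 92.33 million (those not working and not actively searching are outside the labor force — including those who want a job but have given up searching).
Civilian working-age population = 120.16 + 92.33 = 212.49 million.
Unemployment rate = 11.49 / 120.16 = 9.56%.
Labor force participation rate = 120.16 / 212.49 = 56.55%.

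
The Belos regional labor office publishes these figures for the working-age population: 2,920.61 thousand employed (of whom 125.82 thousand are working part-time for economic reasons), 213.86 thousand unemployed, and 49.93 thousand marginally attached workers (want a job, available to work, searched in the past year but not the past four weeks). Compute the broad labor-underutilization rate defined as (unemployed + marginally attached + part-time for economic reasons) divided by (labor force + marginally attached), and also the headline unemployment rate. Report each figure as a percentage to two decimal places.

Labor force = 2,920.61 + 213.86 = 3,134.47 thousand.
Numerator = 213.86 + 49.93 + 125.82 = 389.61 thousand.
Denominator = 3,134.47 + 49.93 = 3,184.40 thousand.
Broad rate = 389.61 / 3,184.40 = 12.23%.
Headline unemployment rate = 213.86 / 3,134.47 = 6.82%.

Broad underutilization rate ≈ 12.23%; headline unemployment rate ≈ 6.82%.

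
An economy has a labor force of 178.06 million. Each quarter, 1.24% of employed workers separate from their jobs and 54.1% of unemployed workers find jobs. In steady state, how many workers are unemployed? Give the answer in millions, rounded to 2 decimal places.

About 3.99 million are unemployed in steady state.

Steady-state unemployment rate u* = s/(s+f) = 1.24/(1.24+54.1) = 0.022407.
Unemployed = u* × labor force = 0.022407 × 178.06 ≈ 3.99 million.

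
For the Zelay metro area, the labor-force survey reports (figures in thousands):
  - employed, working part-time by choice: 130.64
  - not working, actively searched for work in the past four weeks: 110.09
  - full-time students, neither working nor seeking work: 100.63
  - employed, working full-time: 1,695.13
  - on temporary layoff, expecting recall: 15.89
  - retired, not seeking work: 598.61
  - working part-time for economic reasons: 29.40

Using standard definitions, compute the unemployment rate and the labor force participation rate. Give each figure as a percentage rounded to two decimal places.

Employed = 130.64 + 1,695.13 + 29.40 = 1,855.17 thousand (anyone who worked, including part-time for economic reasons, counts as employed).
Unemployed = 110.09 + 15.89 = 125.98 thousand (jobless and actively searching, or on temporary layoff).
Labor force = 1,855.17 + 125.98 = 1,981.15 thousand.
Not in labor force = 100.63 + 598.61 = 699.24 thousand (those not working and not actively searching are outside the labor force).
Civilian working-age population = 1,981.15 + 699.24 = 2,680.39 thousand.
Unemployment rate = 125.98 / 1,981.15 = 6.36%.
Labor force participation rate = 1,981.15 / 2,680.39 = 73.91%.

Unemployment rate ≈ 6.36%; labor force participation rate ≈ 73.91%.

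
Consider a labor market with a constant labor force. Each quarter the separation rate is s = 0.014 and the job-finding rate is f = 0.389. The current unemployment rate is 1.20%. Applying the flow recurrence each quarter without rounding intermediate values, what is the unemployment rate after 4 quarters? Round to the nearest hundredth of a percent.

Unemployment rate after four quarters ≈ 3.19%.

With a fixed labor force, u_{t+1} = u_t + s·(1−u_t) − f·u_t = u_t·(1−s−f) + s.
Here 1−s−f = 0.597 and s = 0.014.
u_1 = 0.012000 × 0.597 + 0.014 = 0.021164.
u_2 = 0.021164 × 0.597 + 0.014 = 0.026635.
u_3 = 0.026635 × 0.597 + 0.014 = 0.029901.
u_4 = 0.029901 × 0.597 + 0.014 = 0.031851.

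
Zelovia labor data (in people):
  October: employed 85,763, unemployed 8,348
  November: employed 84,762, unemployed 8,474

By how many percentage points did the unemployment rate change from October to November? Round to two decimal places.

October: labor force = 85,763 + 8,348 = 94,111; u = 8,348/94,111 = 8.87%.
November: labor force = 84,762 + 8,474 = 93,236; u = 8,474/93,236 = 9.09%.
Change = 9.09% − 8.87% = +0.22 pp.

The unemployment rate changed by +0.22 percentage points.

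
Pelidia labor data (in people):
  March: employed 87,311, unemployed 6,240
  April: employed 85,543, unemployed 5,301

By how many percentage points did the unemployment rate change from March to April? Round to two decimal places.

March: labor force = 87,311 + 6,240 = 93,551; u = 6,240/93,551 = 6.67%.
April: labor force = 85,543 + 5,301 = 90,844; u = 5,301/90,844 = 5.84%.
Change = 5.84% − 6.67% = −0.83 pp.

The unemployment rate changed by −0.83 percentage points.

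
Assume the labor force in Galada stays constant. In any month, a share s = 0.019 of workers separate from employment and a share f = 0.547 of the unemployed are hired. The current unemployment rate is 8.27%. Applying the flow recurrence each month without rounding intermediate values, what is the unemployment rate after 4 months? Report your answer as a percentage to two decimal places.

Unemployment rate after four months ≈ 3.53%.

With a fixed labor force, u_{t+1} = u_t + s·(1−u_t) − f·u_t = u_t·(1−s−f) + s.
Here 1−s−f = 0.434 and s = 0.019.
u_1 = 0.082700 × 0.434 + 0.019 = 0.054892.
u_2 = 0.054892 × 0.434 + 0.019 = 0.042823.
u_3 = 0.042823 × 0.434 + 0.019 = 0.037585.
u_4 = 0.037585 × 0.434 + 0.019 = 0.035312.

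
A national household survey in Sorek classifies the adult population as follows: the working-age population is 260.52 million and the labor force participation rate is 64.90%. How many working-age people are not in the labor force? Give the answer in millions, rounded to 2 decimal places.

About 91.44 million are not in the labor force.

Share not in the labor force = 1 − 0.6490 = 0.3510.
Not in labor force = 0.3510 × 260.52 ≈ 91.44 million.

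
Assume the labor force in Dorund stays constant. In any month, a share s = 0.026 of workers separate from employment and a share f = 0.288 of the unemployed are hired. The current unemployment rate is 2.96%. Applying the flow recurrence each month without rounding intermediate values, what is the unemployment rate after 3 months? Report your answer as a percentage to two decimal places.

With a fixed labor force, u_{t+1} = u_t + s·(1−u_t) − f·u_t = u_t·(1−s−f) + s.
Here 1−s−f = 0.686 and s = 0.026.
u_1 = 0.029600 × 0.686 + 0.026 = 0.046306.
u_2 = 0.046306 × 0.686 + 0.026 = 0.057766.
u_3 = 0.057766 × 0.686 + 0.026 = 0.065627.

Unemployment rate after three months ≈ 6.56%.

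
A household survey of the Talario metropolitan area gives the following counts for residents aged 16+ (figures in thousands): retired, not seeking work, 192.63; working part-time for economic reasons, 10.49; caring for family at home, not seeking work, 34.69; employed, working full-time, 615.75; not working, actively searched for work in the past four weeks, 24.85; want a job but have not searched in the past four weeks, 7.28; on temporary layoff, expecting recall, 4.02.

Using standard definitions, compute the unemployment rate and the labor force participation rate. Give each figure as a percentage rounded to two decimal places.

Employed = 10.49 + 615.75 = 626.24 thousand (anyone who worked, including part-time for economic reasons, counts as employed).
Unemployed = 24.85 + 4.02 = 28.87 thousand (jobless and actively searching, or on temporary layoff).
Labor force = 626.24 + 28.87 = 655.11 thousand.
Not in labor force = 192.63 + 34.69 + 7.28 = 234.60 thousand (those not working and not actively searching are outside the labor force — including those who want a job but have given up searching).
Civilian working-age population = 655.11 + 234.60 = 889.71 thousand.
Unemployment rate = 28.87 / 655.11 = 4.41%.
Labor force participation rate = 655.11 / 889.71 = 73.63%.

Unemployment rate ≈ 4.41%; labor force participation rate ≈ 73.63%.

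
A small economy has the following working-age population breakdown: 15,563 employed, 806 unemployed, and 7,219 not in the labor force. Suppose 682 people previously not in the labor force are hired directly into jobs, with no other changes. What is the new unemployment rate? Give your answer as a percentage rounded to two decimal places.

Initially, labor force = 15,563 + 806 = 16,369, so u = 806/16,369 = 4.92%.
After the change, employed and labor force both rise by 682; unemployed unchanged → E = 16,245, U = 806, labor force = 17,051.
New unemployment rate = 806 / 17,051 = 4.73%.

New unemployment rate ≈ 4.73%.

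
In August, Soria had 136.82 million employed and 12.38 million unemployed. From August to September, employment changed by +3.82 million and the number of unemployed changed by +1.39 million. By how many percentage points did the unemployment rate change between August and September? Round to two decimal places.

The unemployment rate changed by +0.62 percentage points.

August: labor force = 136.82 + 12.38 = 149.20; u = 12.38/149.20 = 8.30%.
September: labor force = 140.64 + 13.77 = 154.41; u = 13.77/154.41 = 8.92%.
Change = 8.92% − 8.30% = +0.62 pp.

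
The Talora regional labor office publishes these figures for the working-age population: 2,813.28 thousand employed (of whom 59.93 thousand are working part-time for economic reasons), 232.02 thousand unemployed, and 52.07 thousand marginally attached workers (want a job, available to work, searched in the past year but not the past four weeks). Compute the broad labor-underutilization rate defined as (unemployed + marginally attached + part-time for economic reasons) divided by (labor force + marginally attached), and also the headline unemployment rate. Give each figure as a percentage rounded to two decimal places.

Broad underutilization rate ≈ 11.11%; headline unemployment rate ≈ 7.62%.

Labor force = 2,813.28 + 232.02 = 3,045.30 thousand.
Numerator = 232.02 + 52.07 + 59.93 = 344.02 thousand.
Denominator = 3,045.30 + 52.07 = 3,097.37 thousand.
Broad rate = 344.02 / 3,097.37 = 11.11%.
Headline unemployment rate = 232.02 / 3,045.30 = 7.62%.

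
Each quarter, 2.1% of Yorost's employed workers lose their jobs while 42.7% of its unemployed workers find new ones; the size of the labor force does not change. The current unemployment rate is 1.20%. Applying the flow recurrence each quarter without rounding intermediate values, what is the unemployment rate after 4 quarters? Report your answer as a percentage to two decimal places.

With a fixed labor force, u_{t+1} = u_t + s·(1−u_t) − f·u_t = u_t·(1−s−f) + s.
Here 1−s−f = 0.552 and s = 0.021.
u_1 = 0.012000 × 0.552 + 0.021 = 0.027624.
u_2 = 0.027624 × 0.552 + 0.021 = 0.036248.
u_3 = 0.036248 × 0.552 + 0.021 = 0.041009.
u_4 = 0.041009 × 0.552 + 0.021 = 0.043637.

Unemployment rate after four quarters ≈ 4.36%.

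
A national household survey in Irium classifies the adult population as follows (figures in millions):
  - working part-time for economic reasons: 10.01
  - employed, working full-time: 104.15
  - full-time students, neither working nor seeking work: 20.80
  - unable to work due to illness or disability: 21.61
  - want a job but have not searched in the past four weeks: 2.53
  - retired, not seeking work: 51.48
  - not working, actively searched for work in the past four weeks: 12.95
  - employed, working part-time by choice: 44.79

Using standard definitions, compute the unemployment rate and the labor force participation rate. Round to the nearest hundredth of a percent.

Employed = 10.01 + 104.15 + 44.79 = 158.95 million (anyone who worked, including part-time for economic reasons, counts as employed).
Unemployed = 12.95 million.
Labor force = 158.95 + 12.95 = 171.90 million.
Not in labor force = 20.80 + 21.61 + 2.53 + 51.48 = 96.42 million (those not working and not actively searching are outside the labor force — including those who want a job but have given up searching).
Civilian working-age population = 171.90 + 96.42 = 268.32 million.
Unemployment rate = 12.95 / 171.90 = 7.53%.
Labor force participation rate = 171.90 / 268.32 = 64.07%.

Unemployment rate ≈ 7.53%; labor force participation rate ≈ 64.07%.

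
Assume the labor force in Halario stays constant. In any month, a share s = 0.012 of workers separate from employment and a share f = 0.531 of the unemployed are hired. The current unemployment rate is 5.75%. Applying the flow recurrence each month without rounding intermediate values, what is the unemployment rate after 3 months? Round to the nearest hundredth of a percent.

Unemployment rate after three months ≈ 2.55%.

With a fixed labor force, u_{t+1} = u_t + s·(1−u_t) − f·u_t = u_t·(1−s−f) + s.
Here 1−s−f = 0.457 and s = 0.012.
u_1 = 0.057500 × 0.457 + 0.012 = 0.038278.
u_2 = 0.038278 × 0.457 + 0.012 = 0.029493.
u_3 = 0.029493 × 0.457 + 0.012 = 0.025478.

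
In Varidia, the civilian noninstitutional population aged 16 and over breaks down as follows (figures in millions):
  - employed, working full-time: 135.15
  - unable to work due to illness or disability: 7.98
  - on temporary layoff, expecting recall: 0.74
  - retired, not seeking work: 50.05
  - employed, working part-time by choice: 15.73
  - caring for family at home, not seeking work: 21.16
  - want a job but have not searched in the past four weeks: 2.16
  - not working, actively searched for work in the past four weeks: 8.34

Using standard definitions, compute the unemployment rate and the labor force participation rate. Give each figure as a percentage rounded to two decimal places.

Unemployment rate ≈ 5.68%; labor force participation rate ≈ 66.29%.

Employed = 135.15 + 15.73 = 150.88 million.
Unemployed = 0.74 + 8.34 = 9.08 million (jobless and actively searching, or on temporary layoff).
Labor force = 150.88 + 9.08 = 159.96 million.
Not in labor force = 7.98 + 50.05 + 21.16 + 2.16 = 81.35 million (those not working and not actively searching are outside the labor force — including those who want a job but have given up searching).
Civilian working-age population = 159.96 + 81.35 = 241.31 million.
Unemployment rate = 9.08 / 159.96 = 5.68%.
Labor force participation rate = 159.96 / 241.31 = 66.29%.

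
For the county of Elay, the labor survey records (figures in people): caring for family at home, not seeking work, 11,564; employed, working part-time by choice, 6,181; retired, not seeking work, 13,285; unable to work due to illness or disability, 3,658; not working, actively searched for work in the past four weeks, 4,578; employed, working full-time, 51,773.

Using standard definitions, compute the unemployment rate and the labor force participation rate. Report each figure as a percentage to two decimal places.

Employed = 6,181 + 51,773 = 57,954.
Unemployed = 4,578.
Labor force = 57,954 + 4,578 = 62,532.
Not in labor force = 11,564 + 13,285 + 3,658 = 28,507 (those not working and not actively searching are outside the labor force).
Civilian working-age population = 62,532 + 28,507 = 91,039.
Unemployment rate = 4,578 / 62,532 = 7.32%.
Labor force participation rate = 62,532 / 91,039 = 68.69%.

Unemployment rate ≈ 7.32%; labor force participation rate ≈ 68.69%.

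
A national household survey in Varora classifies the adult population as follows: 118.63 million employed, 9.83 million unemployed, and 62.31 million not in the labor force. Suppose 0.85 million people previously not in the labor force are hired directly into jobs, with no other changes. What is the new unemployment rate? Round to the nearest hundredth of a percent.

New unemployment rate ≈ 7.60%.

Initially, labor force = 118.63 + 9.83 = 128.46 million, so u = 9.83/128.46 = 7.65%.
After the change, employed and labor force both rise by 0.85; unemployed unchanged → E = 119.48, U = 9.83, labor force = 129.31 million.
New unemployment rate = 9.83 / 129.31 = 7.60%.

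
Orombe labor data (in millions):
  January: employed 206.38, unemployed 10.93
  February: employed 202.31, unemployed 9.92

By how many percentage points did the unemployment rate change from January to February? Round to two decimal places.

The unemployment rate changed by −0.36 percentage points.

January: labor force = 206.38 + 10.93 = 217.31; u = 10.93/217.31 = 5.03%.
February: labor force = 202.31 + 9.92 = 212.23; u = 9.92/212.23 = 4.67%.
Change = 4.67% − 5.03% = −0.36 pp.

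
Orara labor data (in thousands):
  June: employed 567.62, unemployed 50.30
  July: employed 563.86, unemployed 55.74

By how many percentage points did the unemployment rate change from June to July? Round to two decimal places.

June: labor force = 567.62 + 50.30 = 617.92; u = 50.30/617.92 = 8.14%.
July: labor force = 563.86 + 55.74 = 619.60; u = 55.74/619.60 = 9.00%.
Change = 9.00% − 8.14% = +0.86 pp.

The unemployment rate changed by +0.86 percentage points.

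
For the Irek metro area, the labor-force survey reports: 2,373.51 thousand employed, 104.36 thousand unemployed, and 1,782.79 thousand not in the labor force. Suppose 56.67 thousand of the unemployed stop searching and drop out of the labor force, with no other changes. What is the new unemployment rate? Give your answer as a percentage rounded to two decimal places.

Initially, labor force = 2,373.51 + 104.36 = 2,477.87 thousand, so u = 104.36/2,477.87 = 4.21%.
After the change, unemployed and labor force both fall by 56.67 → E = 2,373.51, U = 47.69, labor force = 2,421.20 thousand.
New unemployment rate = 47.69 / 2,421.20 = 1.97%.

New unemployment rate ≈ 1.97%.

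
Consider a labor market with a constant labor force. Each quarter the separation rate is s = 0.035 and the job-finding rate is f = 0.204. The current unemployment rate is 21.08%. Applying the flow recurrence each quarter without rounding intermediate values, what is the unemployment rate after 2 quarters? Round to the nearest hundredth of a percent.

With a fixed labor force, u_{t+1} = u_t + s·(1−u_t) − f·u_t = u_t·(1−s−f) + s.
Here 1−s−f = 0.761 and s = 0.035.
u_1 = 0.210800 × 0.761 + 0.035 = 0.195419.
u_2 = 0.195419 × 0.761 + 0.035 = 0.183714.

Unemployment rate after two quarters ≈ 18.37%.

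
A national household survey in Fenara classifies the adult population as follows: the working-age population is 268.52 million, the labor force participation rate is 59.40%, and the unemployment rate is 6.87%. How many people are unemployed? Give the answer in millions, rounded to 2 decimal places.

About 10.96 million are unemployed.

Labor force = 0.5940 × 268.52 = 159.50 million.
Unemployed = 0.0687 × 159.50 ≈ 10.96 million.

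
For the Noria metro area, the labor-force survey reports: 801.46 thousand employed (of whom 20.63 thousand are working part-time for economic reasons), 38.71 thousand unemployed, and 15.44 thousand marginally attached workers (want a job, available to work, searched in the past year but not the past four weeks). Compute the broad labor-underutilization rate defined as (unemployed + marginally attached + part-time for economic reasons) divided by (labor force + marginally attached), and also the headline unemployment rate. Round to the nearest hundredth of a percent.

Broad underutilization rate ≈ 8.74%; headline unemployment rate ≈ 4.61%.

Labor force = 801.46 + 38.71 = 840.17 thousand.
Numerator = 38.71 + 15.44 + 20.63 = 74.78 thousand.
Denominator = 840.17 + 15.44 = 855.61 thousand.
Broad rate = 74.78 / 855.61 = 8.74%.
Headline unemployment rate = 38.71 / 840.17 = 4.61%.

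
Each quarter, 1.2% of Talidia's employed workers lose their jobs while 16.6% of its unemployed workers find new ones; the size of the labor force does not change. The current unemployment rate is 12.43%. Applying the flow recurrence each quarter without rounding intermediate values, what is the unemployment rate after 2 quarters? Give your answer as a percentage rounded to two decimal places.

With a fixed labor force, u_{t+1} = u_t + s·(1−u_t) − f·u_t = u_t·(1−s−f) + s.
Here 1−s−f = 0.822 and s = 0.012.
u_1 = 0.124300 × 0.822 + 0.012 = 0.114175.
u_2 = 0.114175 × 0.822 + 0.012 = 0.105852.

Unemployment rate after two quarters ≈ 10.59%.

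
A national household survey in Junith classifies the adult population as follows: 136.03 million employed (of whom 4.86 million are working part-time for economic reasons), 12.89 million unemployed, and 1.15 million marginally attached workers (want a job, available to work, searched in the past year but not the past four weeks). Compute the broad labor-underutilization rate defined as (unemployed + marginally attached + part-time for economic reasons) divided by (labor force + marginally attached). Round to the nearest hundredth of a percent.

Broad underutilization rate ≈ 12.59%.

Labor force = 136.03 + 12.89 = 148.92 million.
Numerator = 12.89 + 1.15 + 4.86 = 18.90 million.
Denominator = 148.92 + 1.15 = 150.07 million.
Broad rate = 18.90 / 150.07 = 12.59%.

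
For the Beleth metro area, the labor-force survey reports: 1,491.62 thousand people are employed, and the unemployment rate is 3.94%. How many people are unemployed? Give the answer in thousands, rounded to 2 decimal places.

Let U be the number unemployed. The labor force is E + U, and U/(E+U) = 0.0394.
So U = 0.0394 × 1,491.62 / (1 − 0.0394) = 58.7698 / 0.9606 ≈ 61.18 thousand.

About 61.18 thousand are unemployed.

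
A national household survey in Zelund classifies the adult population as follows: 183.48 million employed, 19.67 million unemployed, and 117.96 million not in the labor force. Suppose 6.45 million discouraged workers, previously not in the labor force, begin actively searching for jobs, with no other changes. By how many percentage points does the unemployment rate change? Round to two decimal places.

The unemployment rate changes by +2.78 percentage points.

Initially, labor force = 183.48 + 19.67 = 203.15 million, so u = 19.67/203.15 = 9.68%.
After the change, unemployed and labor force both rise by 6.45 → E = 183.48, U = 26.12, labor force = 209.60 million.
New unemployment rate = 26.12 / 209.60 = 12.46%.
Change = 12.46% − 9.68% = +2.78 percentage points.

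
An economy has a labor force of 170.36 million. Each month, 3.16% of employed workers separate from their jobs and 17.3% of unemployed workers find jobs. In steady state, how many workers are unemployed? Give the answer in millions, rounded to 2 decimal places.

Steady-state unemployment rate u* = s/(s+f) = 3.16/(3.16+17.3) = 0.154448.
Unemployed = u* × labor force = 0.154448 × 170.36 ≈ 26.31 million.

About 26.31 million are unemployed in steady state.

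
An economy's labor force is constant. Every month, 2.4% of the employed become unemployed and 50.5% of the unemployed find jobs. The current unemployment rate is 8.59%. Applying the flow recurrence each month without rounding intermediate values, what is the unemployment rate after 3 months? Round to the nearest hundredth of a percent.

Unemployment rate after three months ≈ 4.96%.

With a fixed labor force, u_{t+1} = u_t + s·(1−u_t) − f·u_t = u_t·(1−s−f) + s.
Here 1−s−f = 0.471 and s = 0.024.
u_1 = 0.085900 × 0.471 + 0.024 = 0.064459.
u_2 = 0.064459 × 0.471 + 0.024 = 0.054360.
u_3 = 0.054360 × 0.471 + 0.024 = 0.049604.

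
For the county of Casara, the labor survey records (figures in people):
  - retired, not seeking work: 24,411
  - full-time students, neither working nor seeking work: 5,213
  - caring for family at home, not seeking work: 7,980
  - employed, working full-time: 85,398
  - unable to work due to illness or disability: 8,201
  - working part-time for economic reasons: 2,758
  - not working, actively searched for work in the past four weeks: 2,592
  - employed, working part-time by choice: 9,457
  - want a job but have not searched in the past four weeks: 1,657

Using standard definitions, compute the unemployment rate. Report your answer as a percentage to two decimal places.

Employed = 85,398 + 2,758 + 9,457 = 97,613 (anyone who worked, including part-time for economic reasons, counts as employed).
Unemployed = 2,592.
Labor force = 97,613 + 2,592 = 100,205.
Unemployment rate = 2,592 / 100,205 = 2.59%.

Unemployment rate ≈ 2.59%.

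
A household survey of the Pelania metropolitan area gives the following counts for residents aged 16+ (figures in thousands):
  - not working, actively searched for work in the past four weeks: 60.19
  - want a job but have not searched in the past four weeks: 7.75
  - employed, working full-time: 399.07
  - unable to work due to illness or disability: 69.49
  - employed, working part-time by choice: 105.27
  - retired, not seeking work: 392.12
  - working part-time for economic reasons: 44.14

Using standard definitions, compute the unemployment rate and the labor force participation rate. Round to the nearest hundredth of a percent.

Unemployment rate ≈ 9.89%; labor force participation rate ≈ 56.46%.

Employed = 399.07 + 105.27 + 44.14 = 548.48 thousand (anyone who worked, including part-time for economic reasons, counts as employed).
Unemployed = 60.19 thousand.
Labor force = 548.48 + 60.19 = 608.67 thousand.
Not in labor force = 7.75 + 69.49 + 392.12 = 469.36 thousand (those not working and not actively searching are outside the labor force — including those who want a job but have given up searching).
Civilian working-age population = 608.67 + 469.36 = 1,078.03 thousand.
Unemployment rate = 60.19 / 608.67 = 9.89%.
Labor force participation rate = 608.67 / 1,078.03 = 56.46%.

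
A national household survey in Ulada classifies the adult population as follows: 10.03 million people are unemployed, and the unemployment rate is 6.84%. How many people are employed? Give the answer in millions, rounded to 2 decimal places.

Labor force = U / u = 10.03 / 0.0684 ≈ 146.64 million.
Employed = labor force − unemployed = 146.64 − 10.03 = 136.61 million.

About 136.61 million are employed.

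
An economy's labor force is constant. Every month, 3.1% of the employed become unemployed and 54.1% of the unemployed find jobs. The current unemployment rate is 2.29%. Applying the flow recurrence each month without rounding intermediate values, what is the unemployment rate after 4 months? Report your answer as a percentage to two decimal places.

With a fixed labor force, u_{t+1} = u_t + s·(1−u_t) − f·u_t = u_t·(1−s−f) + s.
Here 1−s−f = 0.428 and s = 0.031.
u_1 = 0.022900 × 0.428 + 0.031 = 0.040801.
u_2 = 0.040801 × 0.428 + 0.031 = 0.048463.
u_3 = 0.048463 × 0.428 + 0.031 = 0.051742.
u_4 = 0.051742 × 0.428 + 0.031 = 0.053146.

Unemployment rate after four months ≈ 5.31%.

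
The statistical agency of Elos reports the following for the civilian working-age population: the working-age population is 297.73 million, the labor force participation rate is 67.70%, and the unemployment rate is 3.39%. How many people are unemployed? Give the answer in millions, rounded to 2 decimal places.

About 6.83 million are unemployed.

Labor force = 0.6770 × 297.73 = 201.56 million.
Unemployed = 0.0339 × 201.56 ≈ 6.83 million.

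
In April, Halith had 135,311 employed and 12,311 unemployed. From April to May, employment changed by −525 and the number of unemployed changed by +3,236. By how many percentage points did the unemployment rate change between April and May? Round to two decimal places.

The unemployment rate changed by +2.00 percentage points.

April: labor force = 135,311 + 12,311 = 147,622; u = 12,311/147,622 = 8.34%.
May: labor force = 134,786 + 15,547 = 150,333; u = 15,547/150,333 = 10.34%.
Change = 10.34% − 8.34% = +2.00 pp.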